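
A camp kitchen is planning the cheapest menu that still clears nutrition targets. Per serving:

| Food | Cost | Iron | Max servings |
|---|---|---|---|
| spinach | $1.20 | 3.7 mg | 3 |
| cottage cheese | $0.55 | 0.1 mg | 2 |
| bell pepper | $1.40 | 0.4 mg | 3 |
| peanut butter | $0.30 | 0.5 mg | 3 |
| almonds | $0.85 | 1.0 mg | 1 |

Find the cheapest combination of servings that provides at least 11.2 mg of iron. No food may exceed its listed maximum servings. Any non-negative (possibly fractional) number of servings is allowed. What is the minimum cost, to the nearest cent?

Cost per mg of iron: spinach $0.3243, peanut butter $0.6000, almonds $0.8500, bell pepper $3.5000, cottage cheese $5.5000.
Take 3 servings of spinach: +11.1 mg iron for $3.60 (total $3.60, still need 0.1 mg).
Take 0.2 servings of peanut butter: +0.1 mg iron for $0.06 (total $3.66, still need 0.0 mg).
Filling from the cheapest source first is optimal under one linear minimum: $3.66.

$3.66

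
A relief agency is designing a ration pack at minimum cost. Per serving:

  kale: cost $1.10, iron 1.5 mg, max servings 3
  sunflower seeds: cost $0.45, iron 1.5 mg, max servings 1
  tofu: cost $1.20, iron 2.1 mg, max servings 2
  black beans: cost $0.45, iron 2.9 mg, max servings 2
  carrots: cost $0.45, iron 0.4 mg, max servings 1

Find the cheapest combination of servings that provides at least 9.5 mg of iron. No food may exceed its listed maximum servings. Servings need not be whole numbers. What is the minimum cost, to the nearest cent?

$2.61

Cost per mg of iron: black beans $0.1552, sunflower seeds $0.3000, tofu $0.5714, kale $0.7333, carrots $1.1250.
Take 2 servings of black beans: +5.8 mg iron for $0.90 (total $0.90, still need 3.7 mg).
Take 1 serving of sunflower seeds: +1.5 mg iron for $0.45 (total $1.35, still need 2.2 mg).
Take 1.048 servings of tofu: +2.2 mg iron for $1.26 (total $2.61, still need 0.0 mg).
Filling from the cheapest source first is optimal under one linear minimum: $2.61.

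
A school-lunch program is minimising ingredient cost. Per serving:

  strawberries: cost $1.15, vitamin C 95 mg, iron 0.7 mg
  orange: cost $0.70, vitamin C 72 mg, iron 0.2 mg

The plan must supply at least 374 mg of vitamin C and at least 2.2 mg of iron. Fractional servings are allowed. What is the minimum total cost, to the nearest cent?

$4.24

strawberries only: max(374/95, 2.2/0.7) = 3.937 servings → $4.53.
orange only: max(374/72, 2.2/0.2) = 11 servings → $7.70.
strawberries + orange with both tight: 2.662 servings and 1.682 servings → $4.24.
The minimum over all feasible corners is $4.24.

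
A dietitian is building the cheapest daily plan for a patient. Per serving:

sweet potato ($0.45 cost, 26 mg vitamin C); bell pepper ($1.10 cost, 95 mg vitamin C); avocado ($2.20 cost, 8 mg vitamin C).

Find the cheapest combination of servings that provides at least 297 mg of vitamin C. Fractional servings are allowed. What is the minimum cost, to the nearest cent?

Cost per mg of vitamin C: bell pepper $0.0116, sweet potato $0.0173, avocado $0.2750.
With no serving limits, use only bell pepper: 297 mg / 95 mg = 3.126 servings × $1.10 = $3.44.

$3.44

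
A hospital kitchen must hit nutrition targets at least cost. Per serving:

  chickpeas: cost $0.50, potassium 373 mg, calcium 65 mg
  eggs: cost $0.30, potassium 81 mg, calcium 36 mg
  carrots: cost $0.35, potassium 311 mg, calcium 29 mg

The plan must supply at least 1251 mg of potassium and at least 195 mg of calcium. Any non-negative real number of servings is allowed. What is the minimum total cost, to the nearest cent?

A basic optimal solution has at most two foods positive. Try each food alone and each pair with both targets met exactly.
chickpeas only: max(1251/373, 195/65) = 3.354 servings → $1.68.
eggs only: max(1251/81, 195/36) = 15.44 servings → $4.63.
carrots only: max(1251/311, 195/29) = 6.724 servings → $2.35.
chickpeas + eggs: the both-tight solution has a negative serving — not a feasible corner.
chickpeas + carrots with both tight: 2.593 servings and 0.913 servings → $1.62.
eggs + carrots with both tight: 2.754 servings and 3.305 servings → $1.98.
The minimum over all feasible corners is $1.62.

$1.62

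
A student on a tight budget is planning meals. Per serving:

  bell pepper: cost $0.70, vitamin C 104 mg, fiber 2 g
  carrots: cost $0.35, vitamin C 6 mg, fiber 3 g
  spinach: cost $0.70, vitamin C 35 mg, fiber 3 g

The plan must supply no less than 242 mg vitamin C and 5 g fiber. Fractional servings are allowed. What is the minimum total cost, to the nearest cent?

bell pepper only: max(242/104, 5/2) = 2.5 servings → $1.75.
carrots only: max(242/6, 5/3) = 40.33 servings → $14.12.
spinach only: max(242/35, 5/3) = 6.914 servings → $4.84.
bell pepper + carrots with both tight: 2.32 servings and 0.12 servings → $1.67.
bell pepper + spinach with both tight: 2.277 servings and 0.1488 servings → $1.70.
carrots + spinach: the both-tight solution has a negative serving — not a feasible corner.
So the least-cost plan costs $1.67.

$1.67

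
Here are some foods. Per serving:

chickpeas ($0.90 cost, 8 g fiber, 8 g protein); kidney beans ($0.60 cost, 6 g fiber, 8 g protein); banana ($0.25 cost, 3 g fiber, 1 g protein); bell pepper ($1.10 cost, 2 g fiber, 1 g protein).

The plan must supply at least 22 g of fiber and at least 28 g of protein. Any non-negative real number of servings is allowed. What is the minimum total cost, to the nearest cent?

$2.18

This is a tiny linear program; its minimum lies at a vertex of the feasible set. List the vertices and price them.
chickpeas only: max(22/8, 28/8) = 3.5 servings → $3.15.
kidney beans only: max(22/6, 28/8) = 3.667 servings → $2.20.
banana only: max(22/3, 28/1) = 28 servings → $7.00.
bell pepper only: max(22/2, 28/1) = 28 servings → $30.80.
chickpeas + kidney beans with both tight: 0.5 servings and 3 servings → $2.25.
chickpeas + banana: the both-tight solution has a negative serving — not a feasible corner.
chickpeas + bell pepper: the both-tight solution has a negative serving — not a feasible corner.
kidney beans + banana with both tight: 3.444 servings and 0.4444 servings → $2.18.
kidney beans + bell pepper with both tight: 3.4 servings and 0.8 servings → $2.92.
banana + bell pepper: intersection lies outside the first quadrant.
So the least-cost plan costs $2.18.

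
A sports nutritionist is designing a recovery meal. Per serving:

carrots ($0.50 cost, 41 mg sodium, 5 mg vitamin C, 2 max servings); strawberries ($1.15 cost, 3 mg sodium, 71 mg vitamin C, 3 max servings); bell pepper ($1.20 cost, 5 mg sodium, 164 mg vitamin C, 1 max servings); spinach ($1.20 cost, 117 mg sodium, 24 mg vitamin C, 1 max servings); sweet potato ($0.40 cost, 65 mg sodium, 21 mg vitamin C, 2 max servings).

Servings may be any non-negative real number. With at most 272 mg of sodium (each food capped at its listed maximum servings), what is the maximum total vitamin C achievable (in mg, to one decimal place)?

Vitamin C per mg sodium: bell pepper 32.8, strawberries 23.67, sweet potato 0.3231, spinach 0.2051, carrots 0.122.
Take 1 serving of bell pepper: uses 5 mg sodium, +164.0 mg vitamin C (running total 164.0 mg).
Take 3 servings of strawberries: uses 9 mg sodium, +213.0 mg vitamin C (running total 377.0 mg).
Take 2 servings of sweet potato: uses 130 mg sodium, +42.0 mg vitamin C (running total 419.0 mg).
Take 1 serving of spinach: uses 117 mg sodium, +24.0 mg vitamin C (running total 443.0 mg).
Take 0.2683 servings of carrots: uses 11 mg sodium, +1.3 mg vitamin C (running total 444.3 mg).
Filling greedily by vitamin C-per-mg sodium is optimal for one linear limit, giving 444.3 mg.

444.3 mg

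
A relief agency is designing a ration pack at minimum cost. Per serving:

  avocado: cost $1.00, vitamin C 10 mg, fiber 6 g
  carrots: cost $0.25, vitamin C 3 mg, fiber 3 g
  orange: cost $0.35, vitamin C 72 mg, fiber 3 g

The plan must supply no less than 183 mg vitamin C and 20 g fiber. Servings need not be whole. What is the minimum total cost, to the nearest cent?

$1.90

Compare the cost at each extreme point of the feasible region.
avocado only: max(183/10, 20/6) = 18.3 servings → $18.30.
carrots only: max(183/3, 20/3) = 61 servings → $15.25.
orange only: max(183/72, 20/3) = 6.667 servings → $2.33.
avocado + carrots: intersection lies outside the first quadrant.
avocado + orange with both tight: 2.216 servings and 2.234 servings → $3.00.
carrots + orange with both tight: 4.304 servings and 2.362 servings → $1.90.
Cheapest feasible corner: $1.90.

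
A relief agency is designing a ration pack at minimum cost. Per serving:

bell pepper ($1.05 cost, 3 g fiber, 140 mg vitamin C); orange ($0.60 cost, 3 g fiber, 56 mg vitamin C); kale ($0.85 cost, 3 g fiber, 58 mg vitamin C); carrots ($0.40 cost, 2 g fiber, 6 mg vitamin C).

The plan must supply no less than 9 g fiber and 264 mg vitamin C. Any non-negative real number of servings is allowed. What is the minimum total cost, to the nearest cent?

$2.31

Compare the cost at each extreme point of the feasible region.
bell pepper only: max(9/3, 264/140) = 3 servings → $3.15.
orange only: max(9/3, 264/56) = 4.714 servings → $2.83.
kale only: max(9/3, 264/58) = 4.552 servings → $3.87.
carrots only: max(9/2, 264/6) = 44 servings → $17.60.
bell pepper + orange with both tight: 1.143 servings and 1.857 servings → $2.31.
bell pepper + kale with both tight: 1.098 servings and 1.902 servings → $2.77.
bell pepper + carrots with both tight: 1.809 servings and 1.786 servings → $2.61.
orange + kale with both targets exact would need a negative amount; discard.
orange + carrots: intersection lies outside the first quadrant.
kale + carrots with both targets exact would need a negative amount; discard.
So the least-cost plan costs $2.31.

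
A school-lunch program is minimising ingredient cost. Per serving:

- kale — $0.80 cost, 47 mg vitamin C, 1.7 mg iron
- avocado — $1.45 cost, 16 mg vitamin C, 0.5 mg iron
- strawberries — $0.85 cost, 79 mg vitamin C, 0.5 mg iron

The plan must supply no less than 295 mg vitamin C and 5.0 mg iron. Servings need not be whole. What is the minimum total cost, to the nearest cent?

Two binding constraints pin down two serving amounts, so the optimal mix uses at most two foods. The candidates are each food alone (scaled to the tighter of vitamin C/iron) and each pair with both constraints tight.
kale only: max(295/47, 5.0/1.7) = 6.277 servings → $5.02.
avocado only: max(295/16, 5.0/0.5) = 18.44 servings → $26.73.
strawberries only: max(295/79, 5.0/0.5) = 10 servings → $8.50.
kale + avocado: the both-tight solution has a negative serving — not a feasible corner.
kale + strawberries with both tight: 2.234 servings and 2.405 servings → $3.83.
avocado + strawberries with both tight: 7.857 servings and 2.143 servings → $13.21.
So the least-cost plan costs $3.83.

$3.83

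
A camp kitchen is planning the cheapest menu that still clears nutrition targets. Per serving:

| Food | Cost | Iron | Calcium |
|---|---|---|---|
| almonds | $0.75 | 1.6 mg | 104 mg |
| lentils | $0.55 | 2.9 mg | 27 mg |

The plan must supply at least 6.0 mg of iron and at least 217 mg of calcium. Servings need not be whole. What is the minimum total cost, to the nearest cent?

$1.95

The cheapest plan sits at a corner of the feasible region — with two constraints it uses at most two foods.
almonds only: max(6.0/1.6, 217/104) = 3.75 servings → $2.81.
lentils only: max(6.0/2.9, 217/27) = 8.037 servings → $4.42.
almonds + lentils with both tight: 1.808 servings and 1.071 servings → $1.95.
The minimum over all feasible corners is $1.95.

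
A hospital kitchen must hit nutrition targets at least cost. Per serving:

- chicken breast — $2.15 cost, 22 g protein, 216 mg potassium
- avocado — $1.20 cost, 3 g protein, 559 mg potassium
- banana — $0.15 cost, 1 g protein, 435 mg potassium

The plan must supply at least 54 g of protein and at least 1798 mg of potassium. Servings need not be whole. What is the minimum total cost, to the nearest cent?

$5.43

With two linear requirements the optimum uses one or two foods; enumerate the corners.
chicken breast only: max(54/22, 1798/216) = 8.324 servings → $17.90.
avocado only: max(54/3, 1798/559) = 18 servings → $21.60.
banana only: max(54/1, 1798/435) = 54 servings → $8.10.
chicken breast + avocado with both tight: 2.128 servings and 2.394 servings → $7.45.
chicken breast + banana with both tight: 2.319 servings and 2.982 servings → $5.43.
avocado + banana: the both-tight solution has a negative serving — not a feasible corner.
Cheapest feasible corner: $5.43.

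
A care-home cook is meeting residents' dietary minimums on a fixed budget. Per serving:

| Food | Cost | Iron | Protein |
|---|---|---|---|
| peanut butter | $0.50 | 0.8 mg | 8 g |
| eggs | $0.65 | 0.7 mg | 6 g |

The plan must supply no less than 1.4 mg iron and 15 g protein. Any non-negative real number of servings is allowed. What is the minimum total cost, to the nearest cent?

$0.94

For a min-cost LP with two ≥-constraints, a basic feasible solution has at most two positive variables.
peanut butter only: max(1.4/0.8, 15/8) = 1.875 servings → $0.94.
eggs only: max(1.4/0.7, 15/6) = 2.5 servings → $1.62.
peanut butter + eggs with both targets exact would need a negative amount; discard.
So the least-cost plan costs $0.94.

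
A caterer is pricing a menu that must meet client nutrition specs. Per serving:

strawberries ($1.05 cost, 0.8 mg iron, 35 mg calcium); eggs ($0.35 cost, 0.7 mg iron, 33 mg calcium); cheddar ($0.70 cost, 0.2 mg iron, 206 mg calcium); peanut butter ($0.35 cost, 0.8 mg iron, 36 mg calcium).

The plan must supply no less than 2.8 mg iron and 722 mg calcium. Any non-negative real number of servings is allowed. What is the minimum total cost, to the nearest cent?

The cheapest plan sits at a corner of the feasible region — with two constraints it uses at most two foods.
strawberries only: max(2.8/0.8, 722/35) = 20.63 servings → $21.66.
eggs only: max(2.8/0.7, 722/33) = 21.88 servings → $7.66.
cheddar only: max(2.8/0.2, 722/206) = 14 servings → $9.80.
peanut butter only: max(2.8/0.8, 722/36) = 20.06 servings → $7.02.
strawberries + eggs with both targets exact would need a negative amount; discard.
strawberries + cheddar with both tight: 2.74 servings and 3.039 servings → $5.00.
strawberries + peanut butter: intersection lies outside the first quadrant.
eggs + cheddar with both tight: 3.142 servings and 3.001 servings → $3.20.
eggs + peanut butter: the both-tight solution has a negative serving — not a feasible corner.
cheddar + peanut butter with both tight: 3.025 servings and 2.744 servings → $3.08.
So the least-cost plan costs $3.08.

$3.08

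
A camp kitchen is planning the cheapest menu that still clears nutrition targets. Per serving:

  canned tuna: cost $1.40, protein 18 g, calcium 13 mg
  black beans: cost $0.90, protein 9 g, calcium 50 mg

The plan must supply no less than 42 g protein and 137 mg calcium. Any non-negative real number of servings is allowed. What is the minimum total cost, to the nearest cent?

Compare the cost at each extreme point of the feasible region.
canned tuna only: max(42/18, 137/13) = 10.54 servings → $14.75.
black beans only: max(42/9, 137/50) = 4.667 servings → $4.20.
canned tuna + black beans with both tight: 1.107 servings and 2.452 servings → $3.76.
So the least-cost plan costs $3.76.

$3.76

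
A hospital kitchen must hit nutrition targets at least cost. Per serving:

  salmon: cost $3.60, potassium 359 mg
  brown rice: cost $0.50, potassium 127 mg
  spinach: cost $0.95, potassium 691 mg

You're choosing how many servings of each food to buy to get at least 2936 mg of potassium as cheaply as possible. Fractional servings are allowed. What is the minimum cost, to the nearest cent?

Cost per mg of potassium: spinach $0.0014, brown rice $0.0039, salmon $0.0100.
With no serving limits, use only spinach: 2936 mg / 691 mg = 4.249 servings × $0.95 = $4.04.

$4.04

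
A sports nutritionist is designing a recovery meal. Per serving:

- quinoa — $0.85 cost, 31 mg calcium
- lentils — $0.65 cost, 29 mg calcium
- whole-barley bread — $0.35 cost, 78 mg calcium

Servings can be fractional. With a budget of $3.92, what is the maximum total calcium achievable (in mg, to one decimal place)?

Calcium per dollar: whole-barley bread 222.9, lentils 44.62, quinoa 36.47.
With no serving limits, spend the whole cost allowance on whole-barley bread: $3.92 / $0.35 × 78 mg = 873.6 mg.

873.6 mg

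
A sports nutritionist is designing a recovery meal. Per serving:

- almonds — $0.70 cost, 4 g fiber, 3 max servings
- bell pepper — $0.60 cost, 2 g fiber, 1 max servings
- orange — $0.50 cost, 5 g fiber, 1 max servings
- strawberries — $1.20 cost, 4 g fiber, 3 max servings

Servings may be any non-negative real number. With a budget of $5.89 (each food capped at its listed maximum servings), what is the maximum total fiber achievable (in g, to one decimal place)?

28.0 g

Fiber per dollar: orange 10, almonds 5.714, bell pepper 3.333, strawberries 3.333.
Take 1 serving of orange: spends $0.50, +5.0 g fiber (running total 5.0 g).
Take 3 servings of almonds: spends $2.10, +12.0 g fiber (running total 17.0 g).
Take 1 serving of bell pepper: spends $0.60, +2.0 g fiber (running total 19.0 g).
Take 2.242 servings of strawberries: spends $2.69, +9.0 g fiber (running total 28.0 g).
Greedy by best ratio exhausts the cost allowance optimally: 28.0 g.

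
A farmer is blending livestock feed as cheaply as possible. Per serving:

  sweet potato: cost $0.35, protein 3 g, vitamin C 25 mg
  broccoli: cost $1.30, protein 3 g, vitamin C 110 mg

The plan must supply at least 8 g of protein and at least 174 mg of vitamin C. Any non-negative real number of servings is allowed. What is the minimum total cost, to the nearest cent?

$2.13

Compare the cost at each extreme point of the feasible region.
sweet potato only: max(8/3, 174/25) = 6.96 servings → $2.44.
broccoli only: max(8/3, 174/110) = 2.667 servings → $3.47.
sweet potato + broccoli with both tight: 1.404 servings and 1.263 servings → $2.13.
Cheapest feasible corner: $2.13.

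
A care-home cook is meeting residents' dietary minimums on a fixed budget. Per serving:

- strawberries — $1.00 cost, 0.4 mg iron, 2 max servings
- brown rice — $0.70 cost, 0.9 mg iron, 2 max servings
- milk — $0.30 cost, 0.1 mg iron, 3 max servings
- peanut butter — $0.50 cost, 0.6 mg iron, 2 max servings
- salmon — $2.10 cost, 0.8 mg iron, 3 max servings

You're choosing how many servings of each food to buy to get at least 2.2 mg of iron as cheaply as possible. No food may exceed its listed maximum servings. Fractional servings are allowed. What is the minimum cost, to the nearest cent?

Cost per mg of iron: brown rice $0.7778, peanut butter $0.8333, strawberries $2.5000, salmon $2.6250, milk $3.0000.
Take 2 servings of brown rice: +1.8 mg iron for $1.40 (total $1.40, still need 0.4 mg).
Take 0.6667 servings of peanut butter: +0.4 mg iron for $0.33 (total $1.73, still need 0.0 mg).
Greedy by cheapest-per-mg is optimal for a single linear constraint, so the minimum cost is $1.73.

$1.73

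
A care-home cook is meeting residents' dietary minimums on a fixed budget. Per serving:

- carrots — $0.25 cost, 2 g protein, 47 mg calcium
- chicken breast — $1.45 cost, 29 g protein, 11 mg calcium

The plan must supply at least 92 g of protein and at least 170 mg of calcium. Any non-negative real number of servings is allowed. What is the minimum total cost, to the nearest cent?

At the optimum either one food covers both requirements or two foods hit both targets exactly; no other combination can be cheaper.
carrots only: max(92/2, 170/47) = 46 servings → $11.50.
chicken breast only: max(92/29, 170/11) = 15.45 servings → $22.41.
carrots + chicken breast with both tight: 2.922 servings and 2.971 servings → $5.04.
Cheapest feasible corner: $5.04.

$5.04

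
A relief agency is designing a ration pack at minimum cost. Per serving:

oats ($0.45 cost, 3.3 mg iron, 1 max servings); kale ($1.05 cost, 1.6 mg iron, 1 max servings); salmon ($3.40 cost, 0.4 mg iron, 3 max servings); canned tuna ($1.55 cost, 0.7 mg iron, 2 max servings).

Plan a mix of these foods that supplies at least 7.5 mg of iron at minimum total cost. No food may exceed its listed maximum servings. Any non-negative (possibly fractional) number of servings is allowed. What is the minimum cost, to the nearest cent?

Cost per mg of iron: oats $0.1364, kale $0.6562, canned tuna $2.2143, salmon $8.5000.
Take 1 serving of oats: +3.3 mg iron for $0.45 (total $0.45, still need 4.2 mg).
Take 1 serving of kale: +1.6 mg iron for $1.05 (total $1.50, still need 2.6 mg).
Take 2 servings of canned tuna: +1.4 mg iron for $3.10 (total $4.60, still need 1.2 mg).
Take 3 servings of salmon: +1.2 mg iron for $10.20 (total $14.80, still need 0.0 mg).
Greedy by cheapest-per-mg is optimal for a single linear constraint, so the minimum cost is $14.80.

$14.80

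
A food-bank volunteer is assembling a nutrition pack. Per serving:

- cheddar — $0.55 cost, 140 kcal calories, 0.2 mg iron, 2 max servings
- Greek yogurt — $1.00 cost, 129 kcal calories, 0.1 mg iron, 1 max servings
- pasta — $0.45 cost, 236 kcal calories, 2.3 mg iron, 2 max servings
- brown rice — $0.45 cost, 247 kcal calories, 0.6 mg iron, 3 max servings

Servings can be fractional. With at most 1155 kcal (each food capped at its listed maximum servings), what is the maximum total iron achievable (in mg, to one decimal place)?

6.3 mg

Iron per kcal: pasta 0.009746, brown rice 0.002429, cheddar 0.001429, Greek yogurt 0.0007752.
Take 2 servings of pasta: uses 472 kcal, +4.6 mg iron (running total 4.6 mg).
Take 2.765 servings of brown rice: uses 683 kcal, +1.7 mg iron (running total 6.3 mg).
Filling greedily by iron-per-kcal is optimal for one linear limit, giving 6.3 mg.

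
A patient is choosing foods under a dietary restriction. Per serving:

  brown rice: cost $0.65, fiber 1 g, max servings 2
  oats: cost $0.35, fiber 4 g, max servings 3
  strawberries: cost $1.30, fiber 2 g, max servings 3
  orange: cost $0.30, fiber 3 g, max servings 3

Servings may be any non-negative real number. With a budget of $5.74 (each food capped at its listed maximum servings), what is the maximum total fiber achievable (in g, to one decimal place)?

26.8 g

Fiber per dollar: oats 11.43, orange 10, brown rice 1.538, strawberries 1.538.
Take 3 servings of oats: spends $1.05, +12.0 g fiber (running total 12.0 g).
Take 3 servings of orange: spends $0.90, +9.0 g fiber (running total 21.0 g).
Take 2 servings of brown rice: spends $1.30, +2.0 g fiber (running total 23.0 g).
Take 1.915 servings of strawberries: spends $2.49, +3.8 g fiber (running total 26.8 g).
Filling greedily by fiber-per-dollar is optimal for one linear limit, giving 26.8 g.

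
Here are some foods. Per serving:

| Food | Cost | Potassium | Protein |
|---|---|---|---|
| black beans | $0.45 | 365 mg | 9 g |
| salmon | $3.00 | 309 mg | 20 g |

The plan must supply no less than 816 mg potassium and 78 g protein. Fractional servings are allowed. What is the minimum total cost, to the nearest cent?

$3.90

Minimising a linear cost over {potassium ≥ 816, protein ≥ 78, servings ≥ 0} — the optimum is at a vertex, using one or two foods.
black beans only: max(816/365, 78/9) = 8.667 servings → $3.90.
salmon only: max(816/309, 78/20) = 3.9 servings → $11.70.
black beans + salmon with both targets exact would need a negative amount; discard.
Cheapest feasible corner: $3.90.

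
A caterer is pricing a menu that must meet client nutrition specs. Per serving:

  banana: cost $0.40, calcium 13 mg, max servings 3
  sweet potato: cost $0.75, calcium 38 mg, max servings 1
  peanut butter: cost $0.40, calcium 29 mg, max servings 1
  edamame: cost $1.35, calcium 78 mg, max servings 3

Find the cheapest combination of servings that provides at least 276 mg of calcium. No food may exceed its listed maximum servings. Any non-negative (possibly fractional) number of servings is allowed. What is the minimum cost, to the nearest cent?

$4.71

Cost per mg of calcium: peanut butter $0.0138, edamame $0.0173, sweet potato $0.0197, banana $0.0308.
Take 1 serving of peanut butter: +29.0 mg calcium for $0.40 (total $0.40, still need 247.0 mg).
Take 3 servings of edamame: +234.0 mg calcium for $4.05 (total $4.45, still need 13.0 mg).
Take 0.3421 servings of sweet potato: +13.0 mg calcium for $0.26 (total $4.71, still need 0.0 mg).
Greedy by cheapest-per-mg is optimal for a single linear constraint, so the minimum cost is $4.71.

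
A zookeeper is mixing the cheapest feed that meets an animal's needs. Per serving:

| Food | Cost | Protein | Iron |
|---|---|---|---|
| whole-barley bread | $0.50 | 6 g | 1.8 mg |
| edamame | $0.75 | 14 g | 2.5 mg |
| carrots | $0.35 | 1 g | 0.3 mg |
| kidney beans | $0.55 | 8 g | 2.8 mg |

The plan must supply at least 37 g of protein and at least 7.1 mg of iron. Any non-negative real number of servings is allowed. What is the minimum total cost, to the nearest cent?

Compare the cost at each extreme point of the feasible region.
whole-barley bread only: max(37/6, 7.1/1.8) = 6.167 servings → $3.08.
edamame only: max(37/14, 7.1/2.5) = 2.84 servings → $2.13.
carrots only: max(37/1, 7.1/0.3) = 37 servings → $12.95.
kidney beans only: max(37/8, 7.1/2.8) = 4.625 servings → $2.54.
whole-barley bread + edamame with both tight: 0.6765 servings and 2.353 servings → $2.10.
whole-barley bread + carrots (both tight): parallel constraints — no distinct corner.
whole-barley bread + kidney beans: intersection lies outside the first quadrant.
edamame + carrots with both tight: 2.353 servings and 4.059 servings → $3.19.
edamame + kidney beans with both tight: 2.438 servings and 0.3594 servings → $2.03.
carrots + kidney beans with both targets exact would need a negative amount; discard.
So the least-cost plan costs $2.03.

$2.03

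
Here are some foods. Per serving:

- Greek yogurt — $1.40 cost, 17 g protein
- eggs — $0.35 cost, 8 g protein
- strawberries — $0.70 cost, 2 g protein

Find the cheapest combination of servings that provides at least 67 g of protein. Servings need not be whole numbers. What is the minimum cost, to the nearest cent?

$2.93

Cost per g of protein: eggs $0.0437, Greek yogurt $0.0824, strawberries $0.3500.
With no serving limits, use only eggs: 67 g / 8 g = 8.375 servings × $0.35 = $2.93.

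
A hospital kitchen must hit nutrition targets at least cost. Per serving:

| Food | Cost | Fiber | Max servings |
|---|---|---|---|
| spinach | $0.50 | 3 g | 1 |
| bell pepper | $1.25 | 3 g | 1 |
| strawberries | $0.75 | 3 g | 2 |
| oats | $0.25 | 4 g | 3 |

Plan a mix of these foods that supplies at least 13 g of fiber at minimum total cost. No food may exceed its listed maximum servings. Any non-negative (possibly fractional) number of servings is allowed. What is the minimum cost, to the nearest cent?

Cost per g of fiber: oats $0.0625, spinach $0.1667, strawberries $0.2500, bell pepper $0.4167.
Take 3 servings of oats: +12.0 g fiber for $0.75 (total $0.75, still need 1.0 g).
Take 0.3333 servings of spinach: +1.0 g fiber for $0.17 (total $0.92, still need 0.0 g).
Filling from the cheapest source first is optimal under one linear minimum: $0.92.

$0.92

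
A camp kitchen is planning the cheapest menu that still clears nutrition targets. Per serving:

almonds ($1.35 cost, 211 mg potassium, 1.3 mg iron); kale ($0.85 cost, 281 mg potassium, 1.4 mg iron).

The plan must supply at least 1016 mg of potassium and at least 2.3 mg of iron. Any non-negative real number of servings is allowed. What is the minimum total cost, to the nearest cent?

$3.07

The cheapest plan sits at a corner of the feasible region — with two constraints it uses at most two foods.
almonds only: max(1016/211, 2.3/1.3) = 4.815 servings → $6.50.
kale only: max(1016/281, 2.3/1.4) = 3.616 servings → $3.07.
almonds + kale: intersection lies outside the first quadrant.
So the least-cost plan costs $3.07.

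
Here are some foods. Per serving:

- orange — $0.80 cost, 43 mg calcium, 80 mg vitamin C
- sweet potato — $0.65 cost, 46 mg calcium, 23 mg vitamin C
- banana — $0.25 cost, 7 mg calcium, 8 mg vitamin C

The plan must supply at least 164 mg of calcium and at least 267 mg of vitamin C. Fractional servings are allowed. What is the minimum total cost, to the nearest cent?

$2.93

A basic optimal solution has at most two foods positive. Try each food alone and each pair with both targets met exactly.
orange only: max(164/43, 267/80) = 3.814 servings → $3.05.
sweet potato only: max(164/46, 267/23) = 11.61 servings → $7.55.
banana only: max(164/7, 267/8) = 33.38 servings → $8.34.
orange + sweet potato with both tight: 3.162 servings and 0.6091 servings → $2.93.
orange + banana with both tight: 2.579 servings and 7.588 servings → $3.96.
sweet potato + banana: the both-tight solution has a negative serving — not a feasible corner.
Cheapest feasible corner: $2.93.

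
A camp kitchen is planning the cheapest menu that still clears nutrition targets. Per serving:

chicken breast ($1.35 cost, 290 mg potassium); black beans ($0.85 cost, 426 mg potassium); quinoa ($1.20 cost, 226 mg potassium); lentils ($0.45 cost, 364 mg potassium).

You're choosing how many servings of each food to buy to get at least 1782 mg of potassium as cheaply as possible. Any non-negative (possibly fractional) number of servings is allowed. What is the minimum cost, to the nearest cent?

Cost per mg of potassium: lentils $0.0012, black beans $0.0020, chicken breast $0.0047, quinoa $0.0053.
With no serving limits, use only lentils: 1782 mg / 364 mg = 4.896 servings × $0.45 = $2.20.

$2.20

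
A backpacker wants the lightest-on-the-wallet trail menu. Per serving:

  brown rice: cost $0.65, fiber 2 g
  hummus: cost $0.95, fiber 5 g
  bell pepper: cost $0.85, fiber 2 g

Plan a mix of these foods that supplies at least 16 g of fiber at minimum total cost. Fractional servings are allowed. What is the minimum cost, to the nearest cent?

Cost per g of fiber: hummus $0.1900, brown rice $0.3250, bell pepper $0.4250.
With no serving limits, use only hummus: 16 g / 5 g = 3.2 servings × $0.95 = $3.04.

$3.04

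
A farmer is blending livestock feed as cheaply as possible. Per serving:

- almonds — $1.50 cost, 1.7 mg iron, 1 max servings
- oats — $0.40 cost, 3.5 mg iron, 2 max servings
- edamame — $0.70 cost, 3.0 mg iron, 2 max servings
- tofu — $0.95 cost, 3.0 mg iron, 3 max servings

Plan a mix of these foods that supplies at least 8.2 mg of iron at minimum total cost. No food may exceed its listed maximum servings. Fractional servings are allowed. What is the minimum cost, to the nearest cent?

$1.08

Cost per mg of iron: oats $0.1143, edamame $0.2333, tofu $0.3167, almonds $0.8824.
Take 2 servings of oats: +7.0 mg iron for $0.80 (total $0.80, still need 1.2 mg).
Take 0.4 servings of edamame: +1.2 mg iron for $0.28 (total $1.08, still need 0.0 mg).
Filling from the cheapest source first is optimal under one linear minimum: $1.08.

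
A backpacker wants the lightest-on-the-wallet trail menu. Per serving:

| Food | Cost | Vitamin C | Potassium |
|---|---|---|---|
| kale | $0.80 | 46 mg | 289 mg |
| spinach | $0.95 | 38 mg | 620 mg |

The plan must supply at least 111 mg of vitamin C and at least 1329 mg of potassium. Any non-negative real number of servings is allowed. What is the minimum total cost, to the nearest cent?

The cheapest plan sits at a corner of the feasible region — with two constraints it uses at most two foods.
kale only: max(111/46, 1329/289) = 4.599 servings → $3.68.
spinach only: max(111/38, 1329/620) = 2.921 servings → $2.77.
kale + spinach with both tight: 1.044 servings and 1.657 servings → $2.41.
So the least-cost plan costs $2.41.

$2.41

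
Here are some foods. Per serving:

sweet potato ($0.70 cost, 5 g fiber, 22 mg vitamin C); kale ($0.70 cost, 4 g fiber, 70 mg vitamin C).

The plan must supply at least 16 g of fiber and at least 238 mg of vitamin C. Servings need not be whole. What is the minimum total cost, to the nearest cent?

For a min-cost LP with two ≥-constraints, a basic feasible solution has at most two positive variables.
sweet potato only: max(16/5, 238/22) = 10.82 servings → $7.57.
kale only: max(16/4, 238/70) = 4 servings → $2.80.
sweet potato + kale with both tight: 0.6412 servings and 3.198 servings → $2.69.
So the least-cost plan costs $2.69.

$2.69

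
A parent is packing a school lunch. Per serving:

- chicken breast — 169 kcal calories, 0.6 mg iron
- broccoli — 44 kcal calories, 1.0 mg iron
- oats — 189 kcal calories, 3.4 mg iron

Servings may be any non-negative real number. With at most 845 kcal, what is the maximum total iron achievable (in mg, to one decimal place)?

Iron per kcal: broccoli 0.02273, oats 0.01799, chicken breast 0.00355.
With no serving limits, spend the whole calories allowance on broccoli: 845 kcal / 44 kcal × 1.0 mg = 19.2 mg.

19.2 mg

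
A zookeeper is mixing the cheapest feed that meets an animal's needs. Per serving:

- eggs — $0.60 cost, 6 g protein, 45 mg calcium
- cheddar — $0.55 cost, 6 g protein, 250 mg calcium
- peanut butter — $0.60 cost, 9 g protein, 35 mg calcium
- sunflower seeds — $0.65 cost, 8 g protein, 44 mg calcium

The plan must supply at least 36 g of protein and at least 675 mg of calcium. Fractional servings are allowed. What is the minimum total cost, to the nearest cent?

$2.75

With two linear requirements the optimum uses one or two foods; enumerate the corners.
eggs only: max(36/6, 675/45) = 15 servings → $9.00.
cheddar only: max(36/6, 675/250) = 6 servings → $3.30.
peanut butter only: max(36/9, 675/35) = 19.29 servings → $11.57.
sunflower seeds only: max(36/8, 675/44) = 15.34 servings → $9.97.
eggs + cheddar with both tight: 4.024 servings and 1.976 servings → $3.50.
eggs + peanut butter with both targets exact would need a negative amount; discard.
eggs + sunflower seeds with both targets exact would need a negative amount; discard.
cheddar + peanut butter with both tight: 2.36 servings and 2.426 servings → $2.75.
cheddar + sunflower seeds with both tight: 2.198 servings and 2.851 servings → $3.06.
peanut butter + sunflower seeds: the both-tight solution has a negative serving — not a feasible corner.
Cheapest feasible corner: $2.75.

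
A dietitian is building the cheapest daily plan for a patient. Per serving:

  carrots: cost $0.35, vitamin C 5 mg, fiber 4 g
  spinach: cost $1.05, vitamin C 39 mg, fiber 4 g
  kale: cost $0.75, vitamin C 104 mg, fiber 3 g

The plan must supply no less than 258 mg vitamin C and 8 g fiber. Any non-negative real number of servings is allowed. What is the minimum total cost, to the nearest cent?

$1.91

Check every corner: each single food scaled to meet both minima, and each pair solved so both constraints bind.
carrots only: max(258/5, 8/4) = 51.6 servings → $18.06.
spinach only: max(258/39, 8/4) = 6.615 servings → $6.95.
kale only: max(258/104, 8/3) = 2.667 servings → $2.00.
carrots + spinach: the both-tight solution has a negative serving — not a feasible corner.
carrots + kale with both tight: 0.1446 servings and 2.474 servings → $1.91.
spinach + kale with both tight: 0.194 servings and 2.408 servings → $2.01.
The minimum over all feasible corners is $1.91.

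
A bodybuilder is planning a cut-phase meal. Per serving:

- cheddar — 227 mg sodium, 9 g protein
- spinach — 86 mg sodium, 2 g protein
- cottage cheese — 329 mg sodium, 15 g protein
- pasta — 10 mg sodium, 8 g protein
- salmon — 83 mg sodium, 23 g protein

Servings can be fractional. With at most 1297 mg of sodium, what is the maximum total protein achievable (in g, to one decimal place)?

1037.6 g

Protein per mg sodium: pasta 0.8, salmon 0.2771, cottage cheese 0.04559, cheddar 0.03965, spinach 0.02326.
With no serving limits, spend the whole sodium allowance on pasta: 1297 mg / 10 mg × 8 g = 1037.6 g.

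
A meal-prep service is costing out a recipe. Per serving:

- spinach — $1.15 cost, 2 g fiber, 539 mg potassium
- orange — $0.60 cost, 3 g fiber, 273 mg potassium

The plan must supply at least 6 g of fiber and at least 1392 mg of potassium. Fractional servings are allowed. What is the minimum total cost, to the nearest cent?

An LP optimum is at a vertex; with two nutrient constraints at most two foods are used. Check each candidate.
spinach only: max(6/2, 1392/539) = 3 servings → $3.45.
orange only: max(6/3, 1392/273) = 5.099 servings → $3.06.
spinach + orange with both tight: 2.37 servings and 0.4202 servings → $2.98.
So the least-cost plan costs $2.98.

$2.98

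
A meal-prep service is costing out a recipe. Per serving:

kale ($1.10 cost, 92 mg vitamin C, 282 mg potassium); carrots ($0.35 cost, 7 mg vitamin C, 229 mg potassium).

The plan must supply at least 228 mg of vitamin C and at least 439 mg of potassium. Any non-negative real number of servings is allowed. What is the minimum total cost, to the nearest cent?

kale only: max(228/92, 439/282) = 2.478 servings → $2.73.
carrots only: max(228/7, 439/229) = 32.57 servings → $11.40.
kale + carrots: the both-tight solution has a negative serving — not a feasible corner.
So the least-cost plan costs $2.73.

$2.73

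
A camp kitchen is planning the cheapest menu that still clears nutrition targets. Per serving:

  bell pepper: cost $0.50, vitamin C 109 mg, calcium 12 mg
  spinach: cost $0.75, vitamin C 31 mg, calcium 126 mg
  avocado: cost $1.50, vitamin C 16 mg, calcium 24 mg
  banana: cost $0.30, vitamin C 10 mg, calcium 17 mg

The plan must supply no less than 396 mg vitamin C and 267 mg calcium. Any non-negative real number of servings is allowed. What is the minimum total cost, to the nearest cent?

$2.92

Minimising a linear cost over {vitamin C ≥ 396, calcium ≥ 267, servings ≥ 0} — the optimum is at a vertex, using one or two foods.
bell pepper only: max(396/109, 267/12) = 22.25 servings → $11.12.
spinach only: max(396/31, 267/126) = 12.77 servings → $9.58.
avocado only: max(396/16, 267/24) = 24.75 servings → $37.12.
banana only: max(396/10, 267/17) = 39.6 servings → $11.88.
bell pepper + spinach with both tight: 3.115 servings and 1.822 servings → $2.92.
bell pepper + avocado with both tight: 2.158 servings and 10.05 servings → $16.15.
bell pepper + banana with both tight: 2.344 servings and 14.05 servings → $5.39.
spinach + avocado with both targets exact would need a negative amount; discard.
spinach + banana: intersection lies outside the first quadrant.
avocado + banana: the both-tight solution has a negative serving — not a feasible corner.
So the least-cost plan costs $2.92.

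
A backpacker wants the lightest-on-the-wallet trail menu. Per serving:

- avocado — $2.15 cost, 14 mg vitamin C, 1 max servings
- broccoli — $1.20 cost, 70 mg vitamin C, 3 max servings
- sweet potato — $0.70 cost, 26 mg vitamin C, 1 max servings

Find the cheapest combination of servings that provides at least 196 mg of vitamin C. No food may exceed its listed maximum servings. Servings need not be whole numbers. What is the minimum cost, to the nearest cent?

$3.36

Cost per mg of vitamin C: broccoli $0.0171, sweet potato $0.0269, avocado $0.1536.
Take 2.8 servings of broccoli: +196.0 mg vitamin C for $3.36 (total $3.36, still need 0.0 mg).
Filling from the cheapest source first is optimal under one linear minimum: $3.36.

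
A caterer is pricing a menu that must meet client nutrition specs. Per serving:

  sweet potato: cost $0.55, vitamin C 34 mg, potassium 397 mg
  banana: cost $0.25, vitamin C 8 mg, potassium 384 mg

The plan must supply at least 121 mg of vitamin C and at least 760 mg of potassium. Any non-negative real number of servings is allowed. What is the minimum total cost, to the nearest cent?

Compare the cost at each extreme point of the feasible region.
sweet potato only: max(121/34, 760/397) = 3.559 servings → $1.96.
banana only: max(121/8, 760/384) = 15.12 servings → $3.78.
sweet potato + banana with both targets exact would need a negative amount; discard.
So the least-cost plan costs $1.96.

$1.96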